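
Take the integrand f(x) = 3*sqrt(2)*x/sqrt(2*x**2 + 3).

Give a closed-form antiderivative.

The substitution u = x**2 + 3/2 works: f is exactly (dF/du)*(du/dx) for that inner function.
Check: d/dx[3*sqrt(2)*sqrt(2*x**2 + 3)/2] = 3*sqrt(2)*x/sqrt(2*x**2 + 3) = f(x).

An antiderivative is F(x) = 3*sqrt(2)*sqrt(2*x**2 + 3)/2.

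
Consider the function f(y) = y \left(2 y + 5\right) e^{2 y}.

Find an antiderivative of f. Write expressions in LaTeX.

An antiderivative is F(y) = \frac{\left(4 y^{2} + 6 y - 3\right) e^{2 y}}{4}.

f has the shape u'v + uv' for u = y^{2} + \frac{3 y}{2} - \frac{3}{4} and v = e^{2 y} — it is the derivative of the product u*v.
Check: d/dy[\frac{\left(4 y^{2} + 6 y - 3\right) e^{2 y}}{4}] = 2 y^{2} e^{2 y} + 5 y e^{2 y}, which equals f(y).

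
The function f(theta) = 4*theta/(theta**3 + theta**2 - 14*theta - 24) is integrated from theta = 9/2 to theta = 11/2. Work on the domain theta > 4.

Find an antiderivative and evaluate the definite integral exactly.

Factor the denominator ((theta - 4)*(theta + 2)*(theta + 3)) and decompose: f = -12/(7*(theta + 3)) + 4/(3*(theta + 2)) + 8/(21*(theta - 4)); each piece integrates to a log, atan, or power term.
F(theta) = 4*(2*log(theta - 4) + 7*log(theta + 2) - 9*log(theta + 3))/21 is an antiderivative of f.
Check: d/dtheta[4*(2*log(theta - 4) + 7*log(theta + 2) - 9*log(theta + 3))/21] = 4*theta/(theta**3 + theta**2 - 14*theta - 24) = f(theta).
F(11/2) = -12*log(17/2)/7 + 8*log(3/2)/21 + 4*log(15/2)/3; F(9/2) = -12*log(15/2)/7 - 8*log(2)/21 + 4*log(13/2)/3.
Integral = F(11/2) - F(9/2) = -12*log(17/2)/7 - 4*log(13/2)/3 + 8*log(3/2)/21 + 8*log(2)/21 + 64*log(15/2)/21.

Antiderivative: F(theta) = 4*(2*log(theta - 4) + 7*log(theta + 2) - 9*log(theta + 3))/21; value = -12*log(17/2)/7 - 4*log(13/2)/3 + 8*log(3/2)/21 + 8*log(2)/21 + 64*log(15/2)/21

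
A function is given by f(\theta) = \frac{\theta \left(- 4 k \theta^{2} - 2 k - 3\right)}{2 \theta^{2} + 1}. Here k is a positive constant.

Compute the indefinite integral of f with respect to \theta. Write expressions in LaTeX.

A candidate is checked by its d/d\theta: the result must match f(\theta).
Check: d/d\theta[- \frac{4 k \theta^{2} + 3 \log{\left(4 \theta^{2} + 2 \right)}}{4}] = \frac{- 4 k \theta^{3} - 2 k \theta - 3 \theta}{2 \theta^{2} + 1}, which equals f(\theta).

F(\theta) = - \frac{4 k \theta^{2} + 3 \log{\left(4 \theta^{2} + 2 \right)}}{4} + C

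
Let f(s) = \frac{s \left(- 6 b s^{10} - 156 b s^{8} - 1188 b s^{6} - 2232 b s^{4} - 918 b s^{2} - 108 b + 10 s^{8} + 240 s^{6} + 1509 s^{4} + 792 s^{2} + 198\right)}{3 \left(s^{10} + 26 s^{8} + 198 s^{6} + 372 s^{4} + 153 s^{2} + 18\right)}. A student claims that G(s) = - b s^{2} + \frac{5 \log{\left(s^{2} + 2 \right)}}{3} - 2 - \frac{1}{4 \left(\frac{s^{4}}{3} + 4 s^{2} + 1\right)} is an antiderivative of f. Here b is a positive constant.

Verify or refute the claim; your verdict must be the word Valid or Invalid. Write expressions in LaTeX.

Valid - differentiating G returns exactly f.

d/ds[G] = \frac{- 6 b s^{11} - 156 b s^{9} - 1188 b s^{7} - 2232 b s^{5} - 918 b s^{3} - 108 b s + 10 s^{9} + 240 s^{7} + 1509 s^{5} + 792 s^{3} + 198 s}{3 s^{10} + 78 s^{8} + 594 s^{6} + 1116 s^{4} + 459 s^{2} + 54}
This equals f(s) exactly, so the claim holds.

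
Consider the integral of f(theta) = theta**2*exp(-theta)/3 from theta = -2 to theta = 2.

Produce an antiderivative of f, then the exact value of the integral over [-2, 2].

Antiderivative: F(theta) = -theta**2*exp(-theta)/3 - 2*theta*exp(-theta)/3 - 2*exp(-theta)/3; value = -10*exp(-2)/3 + 2*exp(2)/3

f has the shape u'v + uv' for u = -theta**2/3 - 2*theta/3 - 2/3 and v = exp(-theta) — it is the derivative of the product u*v.
F(theta) = -theta**2*exp(-theta)/3 - 2*theta*exp(-theta)/3 - 2*exp(-theta)/3 is an antiderivative of f.
Check: d/dtheta[-theta**2*exp(-theta)/3 - 2*theta*exp(-theta)/3 - 2*exp(-theta)/3] = theta**2*exp(-theta)/3 = f(theta).
F(2) = -10*exp(-2)/3; F(-2) = -2*exp(2)/3.
Integral = F(2) - F(-2) = -10*exp(-2)/3 + 2*exp(2)/3.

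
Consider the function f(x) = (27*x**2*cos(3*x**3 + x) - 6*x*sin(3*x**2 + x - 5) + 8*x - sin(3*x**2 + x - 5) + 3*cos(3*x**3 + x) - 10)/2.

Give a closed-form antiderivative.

An antiderivative F(x) passes only if d/dx[F] lands on f(x) exactly.
Check: d/dx[(4*x**2 - 10*x + 3*sin(3*x**3 + x) + cos(3*x**2 + x - 5))/2] = 27*x**2*cos(3*x**3 + x)/2 - 3*x*sin(3*x**2 + x - 5) + 4*x - sin(3*x**2 + x - 5)/2 + 3*cos(3*x**3 + x)/2 - 5, which equals f(x).

An antiderivative is F(x) = (4*x**2 - 10*x + 3*sin(3*x**3 + x) + cos(3*x**2 + x - 5))/2.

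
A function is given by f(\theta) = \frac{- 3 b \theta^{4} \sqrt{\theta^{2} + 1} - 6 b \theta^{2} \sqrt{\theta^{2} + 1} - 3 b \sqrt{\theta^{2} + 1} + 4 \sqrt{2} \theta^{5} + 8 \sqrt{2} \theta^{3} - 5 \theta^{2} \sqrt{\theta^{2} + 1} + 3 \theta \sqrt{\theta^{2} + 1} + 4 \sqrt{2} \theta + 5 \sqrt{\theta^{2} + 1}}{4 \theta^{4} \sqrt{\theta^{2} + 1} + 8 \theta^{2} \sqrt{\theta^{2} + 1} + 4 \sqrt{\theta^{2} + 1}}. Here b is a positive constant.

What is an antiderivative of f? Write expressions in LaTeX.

Differentiate the proposed F(\theta) back; it has to land on f(\theta) exactly.
Check: d/d\theta[- \frac{6 b \theta^{3} + 6 b \theta - 8 \sqrt{2} \theta^{2} \sqrt{\theta^{2} + 1} - 10 \theta - 8 \sqrt{2} \sqrt{\theta^{2} + 1} + 3}{8 \left(\theta^{2} + 1\right)}] = \frac{- 3 b \theta^{4} \sqrt{\theta^{2} + 1} - 6 b \theta^{2} \sqrt{\theta^{2} + 1} - 3 b \sqrt{\theta^{2} + 1} + 4 \sqrt{2} \theta^{5} + 8 \sqrt{2} \theta^{3} - 5 \theta^{2} \sqrt{\theta^{2} + 1} + 3 \theta \sqrt{\theta^{2} + 1} + 4 \sqrt{2} \theta + 5 \sqrt{\theta^{2} + 1}}{4 \theta^{4} \sqrt{\theta^{2} + 1} + 8 \theta^{2} \sqrt{\theta^{2} + 1} + 4 \sqrt{\theta^{2} + 1}} = f(\theta).

An antiderivative is F(\theta) = - \frac{6 b \theta^{3} + 6 b \theta - 8 \sqrt{2} \theta^{2} \sqrt{\theta^{2} + 1} - 10 \theta - 8 \sqrt{2} \sqrt{\theta^{2} + 1} + 3}{8 \left(\theta^{2} + 1\right)}.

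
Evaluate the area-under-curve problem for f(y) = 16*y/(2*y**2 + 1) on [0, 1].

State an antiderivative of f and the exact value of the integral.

Antiderivative: F(y) = 4*log(y**2 + 1/2); value = 4*log(3/2) + 4*log(2)

f matches the chain-rule pattern g'(h)*h' with inner function h(y) = y**2 + 1/2; substituting u = h(y) collapses the integral.
F(y) = 4*log(y**2 + 1/2) is an antiderivative of f.
Check: d/dy[4*log(y**2 + 1/2)] = 16*y/(2*y**2 + 1) = f(y).
F(1) = 4*log(3/2); F(0) = -4*log(2).
Integral = F(1) - F(0) = 4*log(3/2) + 4*log(2).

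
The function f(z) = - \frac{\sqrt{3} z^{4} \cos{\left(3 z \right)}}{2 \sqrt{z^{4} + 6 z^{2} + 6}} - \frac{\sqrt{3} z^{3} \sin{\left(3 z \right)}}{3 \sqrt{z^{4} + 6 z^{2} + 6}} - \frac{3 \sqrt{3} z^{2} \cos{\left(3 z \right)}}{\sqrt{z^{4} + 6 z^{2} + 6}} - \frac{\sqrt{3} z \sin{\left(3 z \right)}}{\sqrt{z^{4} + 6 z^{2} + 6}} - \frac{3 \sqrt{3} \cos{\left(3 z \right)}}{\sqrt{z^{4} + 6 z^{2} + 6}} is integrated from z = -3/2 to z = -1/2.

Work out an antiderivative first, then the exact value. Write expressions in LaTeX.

Antiderivative: F(z) = - \frac{\sqrt{\frac{z^{4}}{3} + 2 z^{2} + 2} \sin{\left(3 z \right)}}{2}; value = \frac{11 \sqrt{3} \sin{\left(\frac{3}{2} \right)}}{24} - \frac{\sqrt{131} \sin{\left(\frac{9}{2} \right)}}{8}

Recognize the product-rule pattern: f = u'v + uv' with u = - \frac{\sqrt{\frac{z^{4}}{3} + 2 z^{2} + 2}}{2}, v = \sin{\left(3 z \right)}, so integration by parts undoes it.
F(z) = - \frac{\sqrt{\frac{z^{4}}{3} + 2 z^{2} + 2} \sin{\left(3 z \right)}}{2} is an antiderivative of f.
Check: d/dz[- \frac{\sqrt{\frac{z^{4}}{3} + 2 z^{2} + 2} \sin{\left(3 z \right)}}{2}] = \frac{\sqrt{3} \left(- 3 z^{4} \cos{\left(3 z \right)} - 2 z^{3} \sin{\left(3 z \right)} - 18 z^{2} \cos{\left(3 z \right)} - 6 z \sin{\left(3 z \right)} - 18 \cos{\left(3 z \right)}\right)}{6 \sqrt{z^{4} + 6 z^{2} + 6}}, which equals f(z).
F(-1/2) = \frac{11 \sqrt{3} \sin{\left(\frac{3}{2} \right)}}{24}; F(-3/2) = \frac{\sqrt{131} \sin{\left(\frac{9}{2} \right)}}{8}.
Integral = F(-1/2) - F(-3/2) = \frac{11 \sqrt{3} \sin{\left(\frac{3}{2} \right)}}{24} - \frac{\sqrt{131} \sin{\left(\frac{9}{2} \right)}}{8}.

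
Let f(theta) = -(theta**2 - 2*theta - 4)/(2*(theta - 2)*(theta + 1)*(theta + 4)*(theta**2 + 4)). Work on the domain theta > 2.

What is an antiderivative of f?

The denominator factors as 2*(theta - 2)*(theta + 1)*(theta + 4)*(theta**2 + 4); partial fractions split f into directly integrable pieces: (theta - 6)/(40*(theta**2 + 4)) - 1/(36*(theta + 4)) - 1/(90*(theta + 1)) + 1/(72*(theta - 2)).
Check: d/dtheta[log(theta - 2)/72 - log(theta + 1)/90 - log(theta + 4)/36 + log(theta**2 + 4)/80 - 3*atan(theta/2)/40] = (-theta**2 + 2*theta + 4)/(2*theta**5 + 6*theta**4 - 4*theta**3 + 8*theta**2 - 48*theta - 64), which equals f(theta).

An antiderivative is F(theta) = log(theta - 2)/72 - log(theta + 1)/90 - log(theta + 4)/36 + log(theta**2 + 4)/80 - 3*atan(theta/2)/40.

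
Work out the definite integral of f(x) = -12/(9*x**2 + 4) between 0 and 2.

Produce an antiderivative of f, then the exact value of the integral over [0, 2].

Antiderivative: F(x) = -2*atan(3*x/2); value = -2*atan(3)

An antiderivative F(x) passes only if d/dx[F] lands on f(x) exactly.
F(x) = -2*atan(3*x/2) is an antiderivative of f.
Check: d/dx[-2*atan(3*x/2)] = -12/(9*x**2 + 4) = f(x).
F(2) = -2*atan(3); F(0) = 0.
Integral = F(2) - F(0) = -2*atan(3).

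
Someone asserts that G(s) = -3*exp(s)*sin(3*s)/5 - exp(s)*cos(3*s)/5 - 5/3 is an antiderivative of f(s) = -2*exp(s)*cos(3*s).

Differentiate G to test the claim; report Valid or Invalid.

Valid - the claim checks out under differentiation.

d/ds[G] = -2*exp(s)*cos(3*s)
This equals f(s) exactly, so the claim holds.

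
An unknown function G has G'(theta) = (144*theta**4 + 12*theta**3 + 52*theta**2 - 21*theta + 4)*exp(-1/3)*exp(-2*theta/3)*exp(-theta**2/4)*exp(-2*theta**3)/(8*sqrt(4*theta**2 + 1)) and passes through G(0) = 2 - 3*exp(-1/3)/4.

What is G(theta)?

G'(theta) has the shape u'v + uv' for u = -3*sqrt(4*theta**2 + 1)/4 and v = exp(-2*theta**3 - theta**2/4 - 2*theta/3 - 1/3) — it is the derivative of the product u*v.
A general antiderivative is -3*sqrt(4*theta**2 + 1)*exp(-2*theta**3 - theta**2/4 - 2*theta/3 - 1/3)/4 + C.
The condition gives C = 2 - 3*exp(-1/3)/4 - (-3*exp(-1/3)/4) = 2.
So G(theta) = -3*sqrt(4*theta**2 + 1)*exp(-1/3)*exp(-2*theta/3)*exp(-theta**2/4)*exp(-2*theta**3)/4 + 2.
Check: d/dtheta[-3*sqrt(4*theta**2 + 1)*exp(-1/3)*exp(-2*theta/3)*exp(-theta**2/4)*exp(-2*theta**3)/4 + 2] = (144*theta**4 + 12*theta**3 + 52*theta**2 - 21*theta + 4)*exp(-1/3)*exp(-2*theta/3)*exp(-theta**2/4)*exp(-2*theta**3)/(8*sqrt(4*theta**2 + 1)) = G'(theta).

G(theta) = -3*sqrt(4*theta**2 + 1)*exp(-1/3)*exp(-2*theta/3)*exp(-theta**2/4)*exp(-2*theta**3)/4 + 2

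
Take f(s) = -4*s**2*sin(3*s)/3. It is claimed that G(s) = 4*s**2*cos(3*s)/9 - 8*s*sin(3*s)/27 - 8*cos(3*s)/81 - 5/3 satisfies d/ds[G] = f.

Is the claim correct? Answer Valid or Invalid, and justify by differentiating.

d/ds[G] = -4*s**2*sin(3*s)/3
This equals f(s) exactly, so the claim holds.

Valid. The derivative of G reproduces f.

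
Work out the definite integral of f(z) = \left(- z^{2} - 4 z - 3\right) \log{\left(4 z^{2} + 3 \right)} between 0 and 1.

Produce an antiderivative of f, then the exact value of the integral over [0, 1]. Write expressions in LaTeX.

Check any antiderivative F(z) by computing F'(z) and comparing it with f(z).
F(z) = \frac{8 z^{3} + 72 z^{2} + 12 z \left(- z^{2} - 6 z - 9\right) \log{\left(4 z^{2} + 3 \right)} + 198 z - 54 \log{\left(z^{2} + \frac{3}{4} \right)} - 99 \sqrt{3} \operatorname{atan}{\left(\frac{2 \sqrt{3} z}{3} \right)}}{36} is an antiderivative of f.
Check: d/dz[\frac{8 z^{3} + 72 z^{2} + 12 z \left(- z^{2} - 6 z - 9\right) \log{\left(4 z^{2} + 3 \right)} + 198 z - 54 \log{\left(z^{2} + \frac{3}{4} \right)} - 99 \sqrt{3} \operatorname{atan}{\left(\frac{2 \sqrt{3} z}{3} \right)}}{36}] = - z^{2} \log{\left(4 z^{2} + 3 \right)} - 4 z \log{\left(4 z^{2} + 3 \right)} - 3 \log{\left(4 z^{2} + 3 \right)}, which equals f(z).
F(1) = - \frac{16 \log{\left(7 \right)}}{3} - \frac{11 \sqrt{3} \operatorname{atan}{\left(\frac{2 \sqrt{3}}{3} \right)}}{4} - \frac{3 \log{\left(\frac{7}{4} \right)}}{2} + \frac{139}{18}; F(0) = - \frac{3 \log{\left(\frac{3}{4} \right)}}{2}.
Integral = F(1) - F(0) = - \frac{16 \log{\left(7 \right)}}{3} - \frac{11 \sqrt{3} \operatorname{atan}{\left(\frac{2 \sqrt{3}}{3} \right)}}{4} - \frac{3 \log{\left(\frac{7}{4} \right)}}{2} + \frac{3 \log{\left(\frac{3}{4} \right)}}{2} + \frac{139}{18}.

Antiderivative: F(z) = \frac{8 z^{3} + 72 z^{2} + 12 z \left(- z^{2} - 6 z - 9\right) \log{\left(4 z^{2} + 3 \right)} + 198 z - 54 \log{\left(z^{2} + \frac{3}{4} \right)} - 99 \sqrt{3} \operatorname{atan}{\left(\frac{2 \sqrt{3} z}{3} \right)}}{36}; value = - \frac{16 \log{\left(7 \right)}}{3} - \frac{11 \sqrt{3} \operatorname{atan}{\left(\frac{2 \sqrt{3}}{3} \right)}}{4} - \frac{3 \log{\left(\frac{7}{4} \right)}}{2} + \frac{3 \log{\left(\frac{3}{4} \right)}}{2} + \frac{139}{18}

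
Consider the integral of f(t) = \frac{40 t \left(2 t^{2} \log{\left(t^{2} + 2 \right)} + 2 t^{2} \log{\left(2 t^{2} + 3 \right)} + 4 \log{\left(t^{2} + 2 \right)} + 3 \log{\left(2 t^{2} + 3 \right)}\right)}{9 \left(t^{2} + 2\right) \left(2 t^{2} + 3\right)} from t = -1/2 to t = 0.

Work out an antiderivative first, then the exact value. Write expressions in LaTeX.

Antiderivative: F(t) = \frac{20 \log{\left(t^{2} + 2 \right)} \log{\left(2 t^{2} + 3 \right)}}{9}; value = - \frac{20 \log{\left(\frac{9}{4} \right)} \log{\left(\frac{7}{2} \right)}}{9} + \frac{20 \log{\left(2 \right)} \log{\left(3 \right)}}{9}

f has the shape u'v + uv' for u = \frac{20 \log{\left(t^{2} + 2 \right)}}{9} and v = \log{\left(2 t^{2} + 3 \right)} — it is the derivative of the product u*v.
F(t) = \frac{20 \log{\left(t^{2} + 2 \right)} \log{\left(2 t^{2} + 3 \right)}}{9} is an antiderivative of f.
Check: d/dt[\frac{20 \log{\left(t^{2} + 2 \right)} \log{\left(2 t^{2} + 3 \right)}}{9}] = \frac{80 t^{3} \log{\left(t^{2} + 2 \right)} + 80 t^{3} \log{\left(2 t^{2} + 3 \right)} + 160 t \log{\left(t^{2} + 2 \right)} + 120 t \log{\left(2 t^{2} + 3 \right)}}{18 t^{4} + 63 t^{2} + 54}, which equals f(t).
F(0) = \frac{20 \log{\left(2 \right)} \log{\left(3 \right)}}{9}; F(-1/2) = \frac{20 \log{\left(\frac{9}{4} \right)} \log{\left(\frac{7}{2} \right)}}{9}.
Integral = F(0) - F(-1/2) = - \frac{20 \log{\left(\frac{9}{4} \right)} \log{\left(\frac{7}{2} \right)}}{9} + \frac{20 \log{\left(2 \right)} \log{\left(3 \right)}}{9}.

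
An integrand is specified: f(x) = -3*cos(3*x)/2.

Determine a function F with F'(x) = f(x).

An antiderivative is F(x) = -sin(3*x)/2.

Recover f(x) by differentiating a candidate F(x); any mismatch rules it out.
Check: d/dx[-sin(3*x)/2] = -3*cos(3*x)/2 = f(x).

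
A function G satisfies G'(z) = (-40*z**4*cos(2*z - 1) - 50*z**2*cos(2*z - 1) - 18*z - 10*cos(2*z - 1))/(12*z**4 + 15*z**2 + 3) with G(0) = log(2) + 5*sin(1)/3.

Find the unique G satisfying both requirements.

G(z) = -(-3*log(z**2 + 1) + 3*log(2*z**2 + 1/2) + 5*sin(2*z - 1))/3

A candidate passes only if d/dz[G] lands on the given G'(z) exactly.
A general antiderivative is log(z**2 + 1) - log(2*z**2 + 1/2) - 5*sin(2*z - 1)/3 + C.
The condition gives C = log(2) + 5*sin(1)/3 - (log(2) + 5*sin(1)/3) = 0.
So G(z) = -(-3*log(z**2 + 1) + 3*log(2*z**2 + 1/2) + 5*sin(2*z - 1))/3.
Check: d/dz[-(-3*log(z**2 + 1) + 3*log(2*z**2 + 1/2) + 5*sin(2*z - 1))/3] = (-40*z**4*cos(2*z - 1) - 50*z**2*cos(2*z - 1) - 18*z - 10*cos(2*z - 1))/(12*z**4 + 15*z**2 + 3) = G'(z).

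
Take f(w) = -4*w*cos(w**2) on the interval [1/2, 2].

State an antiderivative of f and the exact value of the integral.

Antiderivative: F(w) = -2*sin(w**2); value = 2*sin(1/4) - 2*sin(4)

For F(w) to be correct the identity F'(w) - f(w) = 0 must hold.
F(w) = -2*sin(w**2) is an antiderivative of f.
Check: d/dw[-2*sin(w**2)] = -4*w*cos(w**2) = f(w).
F(2) = -2*sin(4); F(1/2) = -2*sin(1/4).
Integral = F(2) - F(1/2) = 2*sin(1/4) - 2*sin(4).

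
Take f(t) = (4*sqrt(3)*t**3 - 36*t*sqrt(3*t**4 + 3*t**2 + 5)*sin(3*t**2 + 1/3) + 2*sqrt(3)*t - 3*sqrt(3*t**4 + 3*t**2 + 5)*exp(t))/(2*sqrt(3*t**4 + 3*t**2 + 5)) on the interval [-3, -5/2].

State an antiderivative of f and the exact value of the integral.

Antiderivative: F(t) = sqrt(3)*(2*sqrt(3*t**4 + 3*t**2 + 5) - 3*sqrt(3)*exp(t) + 6*sqrt(3)*cos(3*t**2 + 1/3))/6; value = -5*sqrt(33)/3 - 3*exp(-5/2)/2 + 3*exp(-3)/2 - 3*cos(82/3) + 3*cos(229/12) + sqrt(6765)/12

A candidate is checked by its d/dt: the result must match f(t).
F(t) = sqrt(3)*(2*sqrt(3*t**4 + 3*t**2 + 5) - 3*sqrt(3)*exp(t) + 6*sqrt(3)*cos(3*t**2 + 1/3))/6 is an antiderivative of f.
Check: d/dt[sqrt(3)*(2*sqrt(3*t**4 + 3*t**2 + 5) - 3*sqrt(3)*exp(t) + 6*sqrt(3)*cos(3*t**2 + 1/3))/6] = (4*sqrt(3)*t**3 - 36*t*sqrt(3*t**4 + 3*t**2 + 5)*sin(3*t**2 + 1/3) + 2*sqrt(3)*t - 3*sqrt(3*t**4 + 3*t**2 + 5)*exp(t))/(2*sqrt(3*t**4 + 3*t**2 + 5)) = f(t).
F(-5/2) = -3*exp(-5/2)/2 + 3*cos(229/12) + sqrt(6765)/12; F(-3) = 3*cos(82/3) - 3*exp(-3)/2 + 5*sqrt(33)/3.
Integral = F(-5/2) - F(-3) = -5*sqrt(33)/3 - 3*exp(-5/2)/2 + 3*exp(-3)/2 - 3*cos(82/3) + 3*cos(229/12) + sqrt(6765)/12.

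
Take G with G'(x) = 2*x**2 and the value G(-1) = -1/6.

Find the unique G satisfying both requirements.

For G(x) to be correct, d/dx[G] must agree with the stated G'(x) identically.
A general antiderivative is 2*x**3/3 + C.
The condition gives C = -1/6 - (-2/3) = 1/2.
So G(x) = 2*x**3/3 + 1/2.
Check: d/dx[2*x**3/3 + 1/2] = 2*x**2 = G'(x).

G(x) = 2*x**3/3 + 1/2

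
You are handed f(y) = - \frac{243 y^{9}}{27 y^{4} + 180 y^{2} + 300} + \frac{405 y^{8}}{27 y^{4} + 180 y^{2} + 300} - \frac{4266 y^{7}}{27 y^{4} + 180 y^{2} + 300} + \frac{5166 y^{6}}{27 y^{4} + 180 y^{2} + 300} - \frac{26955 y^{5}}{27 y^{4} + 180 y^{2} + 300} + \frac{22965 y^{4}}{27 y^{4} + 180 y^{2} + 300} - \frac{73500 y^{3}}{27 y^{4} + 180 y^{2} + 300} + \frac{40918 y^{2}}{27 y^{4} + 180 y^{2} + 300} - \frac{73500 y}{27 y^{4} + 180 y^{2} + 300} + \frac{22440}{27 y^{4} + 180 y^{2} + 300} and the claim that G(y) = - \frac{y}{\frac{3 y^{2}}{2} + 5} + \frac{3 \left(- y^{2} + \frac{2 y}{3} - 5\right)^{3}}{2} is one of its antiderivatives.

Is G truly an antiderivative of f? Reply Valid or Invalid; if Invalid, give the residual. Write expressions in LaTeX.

Valid. The derivative of G reproduces f.

d/dy[G] = \frac{- 243 y^{9} + 405 y^{8} - 4266 y^{7} + 5166 y^{6} - 26955 y^{5} + 22965 y^{4} - 73500 y^{3} + 40918 y^{2} - 73500 y + 22440}{27 y^{4} + 180 y^{2} + 300}
This equals f(y) exactly, so the claim holds.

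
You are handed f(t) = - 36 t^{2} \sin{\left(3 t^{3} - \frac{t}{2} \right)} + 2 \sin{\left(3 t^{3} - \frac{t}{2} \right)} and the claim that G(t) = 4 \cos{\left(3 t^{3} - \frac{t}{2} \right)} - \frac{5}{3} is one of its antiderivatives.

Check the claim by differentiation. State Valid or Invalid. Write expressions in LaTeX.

d/dt[G] = - 36 t^{2} \sin{\left(3 t^{3} - \frac{t}{2} \right)} + 2 \sin{\left(3 t^{3} - \frac{t}{2} \right)}
This equals f(t) exactly, so the claim holds.

Valid - the claim checks out under differentiation.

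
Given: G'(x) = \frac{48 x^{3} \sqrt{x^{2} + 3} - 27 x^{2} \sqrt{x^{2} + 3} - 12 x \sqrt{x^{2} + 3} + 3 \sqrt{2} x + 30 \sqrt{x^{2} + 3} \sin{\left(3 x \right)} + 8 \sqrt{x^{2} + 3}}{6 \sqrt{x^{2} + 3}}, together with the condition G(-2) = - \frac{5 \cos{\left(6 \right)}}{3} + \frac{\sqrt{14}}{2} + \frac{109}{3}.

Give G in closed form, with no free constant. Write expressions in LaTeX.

A candidate passes only if d/dx[G] lands on the given G'(x) exactly.
A general antiderivative is 2 x^{4} - \frac{3 x^{3}}{2} - x^{2} + \frac{4 x}{3} + \sqrt{\frac{x^{2}}{2} + \frac{3}{2}} - \frac{5 \cos{\left(3 x \right)}}{3} + C.
The condition gives C = - \frac{5 \cos{\left(6 \right)}}{3} + \frac{\sqrt{14}}{2} + \frac{109}{3} - (- \frac{5 \cos{\left(6 \right)}}{3} + \frac{\sqrt{14}}{2} + \frac{112}{3}) = -1.
So G(x) = 2 x^{4} - \frac{3 x^{3}}{2} - x^{2} + \frac{4 x}{3} + \sqrt{\frac{x^{2}}{2} + \frac{3}{2}} - \frac{5 \cos{\left(3 x \right)}}{3} - 1.
Check: d/dx[2 x^{4} - \frac{3 x^{3}}{2} - x^{2} + \frac{4 x}{3} + \sqrt{\frac{x^{2}}{2} + \frac{3}{2}} - \frac{5 \cos{\left(3 x \right)}}{3} - 1] = \frac{48 x^{3} \sqrt{x^{2} + 3} - 27 x^{2} \sqrt{x^{2} + 3} - 12 x \sqrt{x^{2} + 3} + 3 \sqrt{2} x + 30 \sqrt{x^{2} + 3} \sin{\left(3 x \right)} + 8 \sqrt{x^{2} + 3}}{6 \sqrt{x^{2} + 3}} = G'(x).

G(x) = 2 x^{4} - \frac{3 x^{3}}{2} - x^{2} + \frac{4 x}{3} + \sqrt{\frac{x^{2}}{2} + \frac{3}{2}} - \frac{5 \cos{\left(3 x \right)}}{3} - 1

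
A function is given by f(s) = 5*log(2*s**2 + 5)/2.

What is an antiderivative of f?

An antiderivative is F(s) = 5*(s*log(2*s**2 + 5) - 2*s + sqrt(10)*atan(sqrt(10)*s/5))/2.

An antiderivative F(s) passes only if d/ds[F] lands on f(s) exactly.
Check: d/ds[5*(s*log(2*s**2 + 5) - 2*s + sqrt(10)*atan(sqrt(10)*s/5))/2] = 5*log(2*s**2 + 5)/2 = f(s).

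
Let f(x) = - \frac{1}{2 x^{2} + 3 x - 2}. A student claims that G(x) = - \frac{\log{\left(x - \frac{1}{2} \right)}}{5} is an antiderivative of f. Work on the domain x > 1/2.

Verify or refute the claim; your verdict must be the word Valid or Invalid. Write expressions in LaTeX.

d/dx[G] = - \frac{2}{10 x - 5}
d/dx[G] - f(x) = - \frac{1}{5 x + 10} != 0.

Invalid: d/dx[G] - f = - \frac{1}{5 x + 10}, which is not 0.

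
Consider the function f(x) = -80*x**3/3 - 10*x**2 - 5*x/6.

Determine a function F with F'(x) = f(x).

f matches the chain-rule pattern g'(h)*h' with inner function h(x) = -2*x**2 - x/2; substituting u = h(x) collapses the integral.
Check: d/dx[-20*x**4/3 - 10*x**3/3 - 5*x**2/12] = -80*x**3/3 - 10*x**2 - 5*x/6 = f(x).

An antiderivative is F(x) = -20*x**4/3 - 10*x**3/3 - 5*x**2/12.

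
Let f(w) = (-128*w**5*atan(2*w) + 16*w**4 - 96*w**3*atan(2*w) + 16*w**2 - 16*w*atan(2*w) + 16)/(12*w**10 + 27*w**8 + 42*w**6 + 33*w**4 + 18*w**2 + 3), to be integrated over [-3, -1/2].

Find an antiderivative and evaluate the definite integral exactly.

Antiderivative: F(w) = 16*atan(2*w)/(3*(2*w**4 + 2*w**2 + 2)); value = -32*pi/63 + 8*atan(6)/273

f has the shape u'v + uv' for u = 16/(3*(2*w**4 + 2*w**2 + 2)) and v = atan(2*w) — it is the derivative of the product u*v.
F(w) = 16*atan(2*w)/(3*(2*w**4 + 2*w**2 + 2)) is an antiderivative of f.
Check: d/dw[16*atan(2*w)/(3*(2*w**4 + 2*w**2 + 2))] = (-128*w**5*atan(2*w) + 16*w**4 - 96*w**3*atan(2*w) + 16*w**2 - 16*w*atan(2*w) + 16)/(12*w**10 + 27*w**8 + 42*w**6 + 33*w**4 + 18*w**2 + 3) = f(w).
F(-1/2) = -32*pi/63; F(-3) = -8*atan(6)/273.
Integral = F(-1/2) - F(-3) = -32*pi/63 + 8*atan(6)/273.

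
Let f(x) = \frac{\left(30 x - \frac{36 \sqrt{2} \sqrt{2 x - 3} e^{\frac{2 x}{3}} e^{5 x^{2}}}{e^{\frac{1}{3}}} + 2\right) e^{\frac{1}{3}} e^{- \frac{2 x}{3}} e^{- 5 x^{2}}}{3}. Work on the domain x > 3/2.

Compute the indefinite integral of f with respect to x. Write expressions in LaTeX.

F(x) = \left(- \frac{8 \sqrt{2} x \sqrt{2 x - 3} e^{\frac{2 x}{3}} e^{5 x^{2}}}{e^{\frac{1}{3}}} + \frac{12 \sqrt{2} \sqrt{2 x - 3} e^{\frac{2 x}{3}} e^{5 x^{2}}}{e^{\frac{1}{3}}} - 1\right) e^{\frac{1}{3}} e^{- \frac{2 x}{3}} e^{- 5 x^{2}} + C

Check any antiderivative F(x) by computing F'(x) and comparing it with f(x).
Check: d/dx[\left(- \frac{8 \sqrt{2} x \sqrt{2 x - 3} e^{\frac{2 x}{3}} e^{5 x^{2}}}{e^{\frac{1}{3}}} + \frac{12 \sqrt{2} \sqrt{2 x - 3} e^{\frac{2 x}{3}} e^{5 x^{2}}}{e^{\frac{1}{3}}} - 1\right) e^{\frac{1}{3}} e^{- \frac{2 x}{3}} e^{- 5 x^{2}}] = \frac{\left(30 x \sqrt{2 x - 3} e^{\frac{1}{3}} - 72 \sqrt{2} x e^{\frac{2 x}{3}} e^{5 x^{2}} + 2 \sqrt{2 x - 3} e^{\frac{1}{3}} + 108 \sqrt{2} e^{\frac{2 x}{3}} e^{5 x^{2}}\right) e^{- \frac{2 x}{3}} e^{- 5 x^{2}}}{3 \sqrt{2 x - 3}}, which equals f(x).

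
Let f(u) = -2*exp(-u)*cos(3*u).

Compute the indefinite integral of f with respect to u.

F(u) = (-3*sin(3*u) + cos(3*u))*exp(-u)/5 + C

Differentiate the proposed F(u) back; it has to land on f(u) exactly.
Check: d/du[(-3*sin(3*u) + cos(3*u))*exp(-u)/5] = -2*exp(-u)*cos(3*u) = f(u).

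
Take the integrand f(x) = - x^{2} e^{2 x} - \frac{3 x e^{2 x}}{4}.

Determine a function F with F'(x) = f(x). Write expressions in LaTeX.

An antiderivative is F(x) = - \frac{x^{2} e^{2 x}}{2} + \frac{x e^{2 x}}{8} - \frac{e^{2 x}}{16}.

f has the shape u'v + uv' for u = - \frac{x^{2}}{2} + \frac{x}{8} - \frac{1}{16} and v = e^{2 x} — it is the derivative of the product u*v.
Check: d/dx[- \frac{x^{2} e^{2 x}}{2} + \frac{x e^{2 x}}{8} - \frac{e^{2 x}}{16}] = - x^{2} e^{2 x} - \frac{3 x e^{2 x}}{4} = f(x).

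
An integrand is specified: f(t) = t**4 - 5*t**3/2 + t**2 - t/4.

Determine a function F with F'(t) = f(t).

An antiderivative is F(t) = t**5/5 - 5*t**4/8 + t**3/3 - t**2/8.

The integrand splits into summands that can be handled one at a time.
Check: d/dt[t**5/5 - 5*t**4/8 + t**3/3 - t**2/8] = t**4 - 5*t**3/2 + t**2 - t/4 = f(t).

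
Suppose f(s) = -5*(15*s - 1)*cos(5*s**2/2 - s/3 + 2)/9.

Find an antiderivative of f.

An antiderivative is F(s) = -5*sin(5*s**2/2 - s/3 + 2)/3.

The substitution u = 5*s**2/2 - s/3 + 2 works: f is exactly (dF/du)*(du/ds) for that inner function.
Check: d/ds[-5*sin(5*s**2/2 - s/3 + 2)/3] = -25*s*cos(5*s**2/2 - s/3 + 2)/3 + 5*cos(5*s**2/2 - s/3 + 2)/9, which equals f(s).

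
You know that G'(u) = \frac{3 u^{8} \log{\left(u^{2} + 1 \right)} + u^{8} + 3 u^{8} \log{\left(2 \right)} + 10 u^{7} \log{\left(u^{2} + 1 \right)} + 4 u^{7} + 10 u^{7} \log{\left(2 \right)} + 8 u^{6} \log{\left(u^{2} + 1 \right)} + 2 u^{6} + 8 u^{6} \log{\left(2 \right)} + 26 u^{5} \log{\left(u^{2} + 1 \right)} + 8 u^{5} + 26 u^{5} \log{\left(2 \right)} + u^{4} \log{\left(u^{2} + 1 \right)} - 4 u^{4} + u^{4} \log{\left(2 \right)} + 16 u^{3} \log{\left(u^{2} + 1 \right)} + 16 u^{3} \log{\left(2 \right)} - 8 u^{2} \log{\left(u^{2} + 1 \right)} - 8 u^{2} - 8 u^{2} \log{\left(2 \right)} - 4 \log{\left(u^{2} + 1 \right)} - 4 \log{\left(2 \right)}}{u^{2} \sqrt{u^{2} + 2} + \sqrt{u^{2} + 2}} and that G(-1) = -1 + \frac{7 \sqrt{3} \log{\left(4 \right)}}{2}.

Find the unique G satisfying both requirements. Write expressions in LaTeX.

A candidate passes only if d/du[G] lands on the given G'(u) exactly.
A general antiderivative is 2 \sqrt{u^{2} + 2} \left(\frac{u^{5}}{4} + u^{4} - u\right) \log{\left(2 u^{2} + 2 \right)} + C.
The condition gives C = -1 + \frac{7 \sqrt{3} \log{\left(4 \right)}}{2} - (\frac{7 \sqrt{3} \log{\left(4 \right)}}{2}) = -1.
So G(u) = \frac{u^{5} \sqrt{u^{2} + 2} \log{\left(2 u^{2} + 2 \right)}}{2} + 2 u^{4} \sqrt{u^{2} + 2} \log{\left(2 u^{2} + 2 \right)} - 2 u \sqrt{u^{2} + 2} \log{\left(2 u^{2} + 2 \right)} - 1.
Check: d/du[\frac{u^{5} \sqrt{u^{2} + 2} \log{\left(2 u^{2} + 2 \right)}}{2} + 2 u^{4} \sqrt{u^{2} + 2} \log{\left(2 u^{2} + 2 \right)} - 2 u \sqrt{u^{2} + 2} \log{\left(2 u^{2} + 2 \right)} - 1] = \frac{3 u^{8} \log{\left(u^{2} + 1 \right)} + u^{8} + 3 u^{8} \log{\left(2 \right)} + 10 u^{7} \log{\left(u^{2} + 1 \right)} + 4 u^{7} + 10 u^{7} \log{\left(2 \right)} + 8 u^{6} \log{\left(u^{2} + 1 \right)} + 2 u^{6} + 8 u^{6} \log{\left(2 \right)} + 26 u^{5} \log{\left(u^{2} + 1 \right)} + 8 u^{5} + 26 u^{5} \log{\left(2 \right)} + u^{4} \log{\left(u^{2} + 1 \right)} - 4 u^{4} + u^{4} \log{\left(2 \right)} + 16 u^{3} \log{\left(u^{2} + 1 \right)} + 16 u^{3} \log{\left(2 \right)} - 8 u^{2} \log{\left(u^{2} + 1 \right)} - 8 u^{2} - 8 u^{2} \log{\left(2 \right)} - 4 \log{\left(u^{2} + 1 \right)} - 4 \log{\left(2 \right)}}{u^{2} \sqrt{u^{2} + 2} + \sqrt{u^{2} + 2}} = G'(u).

G(u) = \frac{u^{5} \sqrt{u^{2} + 2} \log{\left(2 u^{2} + 2 \right)}}{2} + 2 u^{4} \sqrt{u^{2} + 2} \log{\left(2 u^{2} + 2 \right)} - 2 u \sqrt{u^{2} + 2} \log{\left(2 u^{2} + 2 \right)} - 1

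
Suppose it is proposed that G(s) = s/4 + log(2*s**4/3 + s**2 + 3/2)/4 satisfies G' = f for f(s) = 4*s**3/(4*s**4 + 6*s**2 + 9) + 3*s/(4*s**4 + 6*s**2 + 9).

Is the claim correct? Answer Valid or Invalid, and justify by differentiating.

Invalid: d/ds[G] - f = 1/4, which is not 0.

d/ds[G] = (4*s**4 + 16*s**3 + 6*s**2 + 12*s + 9)/(16*s**4 + 24*s**2 + 36)
d/ds[G] - f(s) = 1/4 != 0.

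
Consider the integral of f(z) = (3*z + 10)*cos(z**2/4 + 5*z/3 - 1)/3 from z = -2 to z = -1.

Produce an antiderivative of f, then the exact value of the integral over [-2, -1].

f matches the chain-rule pattern g'(h)*h' with inner function h(z) = z**2/4 + 5*z/3 - 1; substituting u = h(z) collapses the integral.
F(z) = 2*sin(z**2/4 + 5*z/3 - 1) is an antiderivative of f.
Check: d/dz[2*sin(z**2/4 + 5*z/3 - 1)] = z*cos(z**2/4 + 5*z/3 - 1) + 10*cos(z**2/4 + 5*z/3 - 1)/3, which equals f(z).
F(-1) = -2*sin(29/12); F(-2) = -2*sin(10/3).
Integral = F(-1) - F(-2) = -2*sin(29/12) + 2*sin(10/3).

Antiderivative: F(z) = 2*sin(z**2/4 + 5*z/3 - 1); value = -2*sin(29/12) + 2*sin(10/3)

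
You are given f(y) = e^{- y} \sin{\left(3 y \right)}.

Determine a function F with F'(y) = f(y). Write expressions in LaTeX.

An antiderivative is F(y) = - \frac{\left(\sin{\left(3 y \right)} + 3 \cos{\left(3 y \right)}\right) e^{- y}}{10}.

Since d/dy undoes antidifferentiation here, F'(y) = f(y) is required of F(y).
Check: d/dy[- \frac{\left(\sin{\left(3 y \right)} + 3 \cos{\left(3 y \right)}\right) e^{- y}}{10}] = e^{- y} \sin{\left(3 y \right)} = f(y).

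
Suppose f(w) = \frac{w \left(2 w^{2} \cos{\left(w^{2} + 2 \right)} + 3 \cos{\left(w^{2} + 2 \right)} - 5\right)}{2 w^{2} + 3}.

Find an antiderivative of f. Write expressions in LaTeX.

Whatever form F(w) takes, F'(w) = f(w) is non-negotiable.
Check: d/dw[- \frac{5 \log{\left(w^{2} + \frac{3}{2} \right)}}{4} + \frac{\sin{\left(w^{2} + 2 \right)}}{2}] = \frac{2 w^{3} \cos{\left(w^{2} + 2 \right)} + 3 w \cos{\left(w^{2} + 2 \right)} - 5 w}{2 w^{2} + 3}, which equals f(w).

An antiderivative is F(w) = - \frac{5 \log{\left(w^{2} + \frac{3}{2} \right)}}{4} + \frac{\sin{\left(w^{2} + 2 \right)}}{2}.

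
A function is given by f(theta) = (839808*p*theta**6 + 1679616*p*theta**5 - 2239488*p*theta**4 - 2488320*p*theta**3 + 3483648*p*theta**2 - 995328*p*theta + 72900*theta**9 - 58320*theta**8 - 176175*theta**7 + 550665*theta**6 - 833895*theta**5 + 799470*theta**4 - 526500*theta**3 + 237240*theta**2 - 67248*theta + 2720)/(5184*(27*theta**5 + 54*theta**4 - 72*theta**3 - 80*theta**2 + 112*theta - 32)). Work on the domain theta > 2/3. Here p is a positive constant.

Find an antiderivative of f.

An antiderivative is F(theta) = 3*p*theta**2 + (-5*(-theta**2 + theta/2 - 2/3)**3/4 + (3*theta - 2)**(-2))/(4*(3*theta + 6)).

Since d/dtheta undoes antidifferentiation here, F'(theta) = f(theta) is required of F(theta).
Check: d/dtheta[3*p*theta**2 + (-5*(-theta**2 + theta/2 - 2/3)**3/4 + (3*theta - 2)**(-2))/(4*(3*theta + 6))] = (839808*p*theta**6 + 1679616*p*theta**5 - 2239488*p*theta**4 - 2488320*p*theta**3 + 3483648*p*theta**2 - 995328*p*theta + 72900*theta**9 - 58320*theta**8 - 176175*theta**7 + 550665*theta**6 - 833895*theta**5 + 799470*theta**4 - 526500*theta**3 + 237240*theta**2 - 67248*theta + 2720)/(139968*theta**5 + 279936*theta**4 - 373248*theta**3 - 414720*theta**2 + 580608*theta - 165888), which equals f(theta).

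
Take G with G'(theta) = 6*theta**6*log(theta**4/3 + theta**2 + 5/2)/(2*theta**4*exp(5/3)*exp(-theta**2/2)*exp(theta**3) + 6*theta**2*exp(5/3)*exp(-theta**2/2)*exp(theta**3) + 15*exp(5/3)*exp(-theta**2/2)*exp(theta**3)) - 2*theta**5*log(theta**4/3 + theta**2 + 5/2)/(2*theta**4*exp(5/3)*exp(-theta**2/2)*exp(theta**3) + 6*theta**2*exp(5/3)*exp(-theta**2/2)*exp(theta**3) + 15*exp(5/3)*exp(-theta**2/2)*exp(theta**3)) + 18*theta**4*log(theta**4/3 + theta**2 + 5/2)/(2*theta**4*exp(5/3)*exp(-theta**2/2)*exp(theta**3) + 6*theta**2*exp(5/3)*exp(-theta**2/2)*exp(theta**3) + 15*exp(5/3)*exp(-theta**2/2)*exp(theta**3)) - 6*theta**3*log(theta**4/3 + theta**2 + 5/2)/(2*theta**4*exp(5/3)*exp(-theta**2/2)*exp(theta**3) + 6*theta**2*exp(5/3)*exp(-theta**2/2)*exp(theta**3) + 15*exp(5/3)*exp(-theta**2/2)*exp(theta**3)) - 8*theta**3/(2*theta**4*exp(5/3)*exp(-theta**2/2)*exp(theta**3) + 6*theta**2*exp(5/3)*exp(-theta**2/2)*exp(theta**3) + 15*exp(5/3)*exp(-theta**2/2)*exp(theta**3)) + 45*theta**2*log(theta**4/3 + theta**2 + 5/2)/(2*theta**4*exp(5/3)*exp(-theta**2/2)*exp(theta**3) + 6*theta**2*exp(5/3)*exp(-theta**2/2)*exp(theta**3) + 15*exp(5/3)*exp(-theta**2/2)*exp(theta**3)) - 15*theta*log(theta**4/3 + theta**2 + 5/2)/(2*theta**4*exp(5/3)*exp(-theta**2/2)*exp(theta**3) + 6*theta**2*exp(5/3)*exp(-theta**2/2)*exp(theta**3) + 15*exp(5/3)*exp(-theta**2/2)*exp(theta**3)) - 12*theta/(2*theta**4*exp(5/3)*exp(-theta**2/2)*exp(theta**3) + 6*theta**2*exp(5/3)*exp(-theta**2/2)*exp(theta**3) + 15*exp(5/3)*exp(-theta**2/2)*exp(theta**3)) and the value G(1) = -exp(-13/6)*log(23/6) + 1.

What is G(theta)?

G'(theta) has the shape u'v + uv' for u = -exp(-theta**3 + theta**2/2 - 5/3) and v = log(theta**4/3 + theta**2 + 5/2) — it is the derivative of the product u*v.
A general antiderivative is -exp(-theta**3 + theta**2/2 - 5/3)*log(theta**4/3 + theta**2 + 5/2) + C.
The condition gives C = -exp(-13/6)*log(23/6) + 1 - (-exp(-13/6)*log(23/6)) = 1.
So G(theta) = (-log(theta**4/3 + theta**2 + 5/2) + exp(5/3)*exp(-theta**2/2)*exp(theta**3))*exp(-5/3)*exp(theta**2/2)*exp(-theta**3).
Check: d/dtheta[(-log(theta**4/3 + theta**2 + 5/2) + exp(5/3)*exp(-theta**2/2)*exp(theta**3))*exp(-5/3)*exp(theta**2/2)*exp(-theta**3)] = (6*theta**6*exp(theta**2)*log(theta**4/3 + theta**2 + 5/2) - 2*theta**5*exp(theta**2)*log(theta**4/3 + theta**2 + 5/2) + 18*theta**4*exp(theta**2)*log(theta**4/3 + theta**2 + 5/2) - 6*theta**3*exp(theta**2)*log(theta**4/3 + theta**2 + 5/2) - 8*theta**3*exp(theta**2) + 45*theta**2*exp(theta**2)*log(theta**4/3 + theta**2 + 5/2) - 15*theta*exp(theta**2)*log(theta**4/3 + theta**2 + 5/2) - 12*theta*exp(theta**2))/(2*theta**4*exp(5/3)*exp(theta**2/2)*exp(theta**3) + 6*theta**2*exp(5/3)*exp(theta**2/2)*exp(theta**3) + 15*exp(5/3)*exp(theta**2/2)*exp(theta**3)), which equals G'(theta).

G(theta) = (-log(theta**4/3 + theta**2 + 5/2) + exp(5/3)*exp(-theta**2/2)*exp(theta**3))*exp(-5/3)*exp(theta**2/2)*exp(-theta**3)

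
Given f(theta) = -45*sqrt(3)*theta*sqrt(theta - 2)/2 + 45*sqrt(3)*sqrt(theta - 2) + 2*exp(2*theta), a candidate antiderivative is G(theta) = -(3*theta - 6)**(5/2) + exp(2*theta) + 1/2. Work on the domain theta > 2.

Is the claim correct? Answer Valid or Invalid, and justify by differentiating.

d/dtheta[G] = -45*sqrt(3)*theta*sqrt(theta - 2)/2 + 45*sqrt(3)*sqrt(theta - 2) + 2*exp(2*theta)
This equals f(theta) exactly, so the claim holds.

Valid - the claim checks out under differentiation.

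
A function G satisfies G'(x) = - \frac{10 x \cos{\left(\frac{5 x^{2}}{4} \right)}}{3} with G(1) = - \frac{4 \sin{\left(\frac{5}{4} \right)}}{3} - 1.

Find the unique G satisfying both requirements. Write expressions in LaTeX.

G'(x) matches the chain-rule pattern g'(h)*h' with inner function h(x) = \frac{5 x^{2}}{4}; substituting u = h(x) collapses the integral.
A general antiderivative is - \frac{4 \sin{\left(\frac{5 x^{2}}{4} \right)}}{3} + C.
The condition gives C = - \frac{4 \sin{\left(\frac{5}{4} \right)}}{3} - 1 - (- \frac{4 \sin{\left(\frac{5}{4} \right)}}{3}) = -1.
So G(x) = \frac{- 4 \sin{\left(\frac{5 x^{2}}{4} \right)} - 3}{3}.
Check: d/dx[\frac{- 4 \sin{\left(\frac{5 x^{2}}{4} \right)} - 3}{3}] = - \frac{10 x \cos{\left(\frac{5 x^{2}}{4} \right)}}{3} = G'(x).

G(x) = \frac{- 4 \sin{\left(\frac{5 x^{2}}{4} \right)} - 3}{3}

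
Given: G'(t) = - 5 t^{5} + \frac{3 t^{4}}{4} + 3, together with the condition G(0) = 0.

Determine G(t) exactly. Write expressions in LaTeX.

The integrand splits into summands that can be handled one at a time.
A general antiderivative is - \frac{5 t^{6}}{6} + \frac{3 t^{5}}{20} + 3 t + C.
The condition gives C = 0 - (0) = 0.
So G(t) = \frac{t \left(- 50 t^{5} + 9 t^{4} + 180\right)}{60}.
Check: d/dt[\frac{t \left(- 50 t^{5} + 9 t^{4} + 180\right)}{60}] = - 5 t^{5} + \frac{3 t^{4}}{4} + 3 = G'(t).

G(t) = \frac{t \left(- 50 t^{5} + 9 t^{4} + 180\right)}{60}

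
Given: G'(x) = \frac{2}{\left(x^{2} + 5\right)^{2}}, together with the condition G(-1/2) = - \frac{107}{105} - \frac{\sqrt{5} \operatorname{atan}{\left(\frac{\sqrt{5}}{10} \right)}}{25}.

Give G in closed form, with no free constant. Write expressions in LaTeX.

Recover the given G'(x) by differentiating a candidate G(x); any mismatch rules it out.
A general antiderivative is \frac{2 x}{10 x^{2} + 50} + \frac{\sqrt{5} \operatorname{atan}{\left(\frac{\sqrt{5} x}{5} \right)}}{25} + C.
The condition gives C = - \frac{107}{105} - \frac{\sqrt{5} \operatorname{atan}{\left(\frac{\sqrt{5}}{10} \right)}}{25} - (- \frac{\sqrt{5} \operatorname{atan}{\left(\frac{\sqrt{5}}{10} \right)}}{25} - \frac{2}{105}) = -1.
So G(x) = \frac{2 x}{10 x^{2} + 50} + \frac{\sqrt{5} \operatorname{atan}{\left(\frac{\sqrt{5} x}{5} \right)}}{25} - 1.
Check: d/dx[\frac{2 x}{10 x^{2} + 50} + \frac{\sqrt{5} \operatorname{atan}{\left(\frac{\sqrt{5} x}{5} \right)}}{25} - 1] = \frac{2}{x^{4} + 10 x^{2} + 25}, which equals G'(x).

G(x) = \frac{2 x}{10 x^{2} + 50} + \frac{\sqrt{5} \operatorname{atan}{\left(\frac{\sqrt{5} x}{5} \right)}}{25} - 1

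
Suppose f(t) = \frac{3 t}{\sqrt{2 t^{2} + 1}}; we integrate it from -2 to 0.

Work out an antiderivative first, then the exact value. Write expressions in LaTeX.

The substitution u = 2 t^{2} + 1 works: f is exactly (dF/du)*(du/dt) for that inner function.
F(t) = \frac{3 \sqrt{2 t^{2} + 1}}{2} is an antiderivative of f.
Check: d/dt[\frac{3 \sqrt{2 t^{2} + 1}}{2}] = \frac{3 t}{\sqrt{2 t^{2} + 1}} = f(t).
F(0) = \frac{3}{2}; F(-2) = \frac{9}{2}.
Integral = F(0) - F(-2) = -3.

Antiderivative: F(t) = \frac{3 \sqrt{2 t^{2} + 1}}{2}; value = -3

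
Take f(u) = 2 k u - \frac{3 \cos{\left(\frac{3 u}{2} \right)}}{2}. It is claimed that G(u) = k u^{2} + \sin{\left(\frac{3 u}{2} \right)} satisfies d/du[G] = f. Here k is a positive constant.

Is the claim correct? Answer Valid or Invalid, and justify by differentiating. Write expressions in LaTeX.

Invalid: d/du[G] - f = 3 \cos{\left(\frac{3 u}{2} \right)}, which is not 0.

d/du[G] = 2 k u + \frac{3 \cos{\left(\frac{3 u}{2} \right)}}{2}
d/du[G] - f(u) = 3 \cos{\left(\frac{3 u}{2} \right)} != 0.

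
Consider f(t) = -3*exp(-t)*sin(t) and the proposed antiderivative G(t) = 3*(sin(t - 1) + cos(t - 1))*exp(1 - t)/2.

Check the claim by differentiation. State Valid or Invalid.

d/dt[G] = -3*exp(1)*exp(-t)*sin(t - 1)
d/dt[G] - f(t) = exp(1)*(3*exp(-1)*sin(t) - 3*sin(t - 1))*exp(-t) != 0.

Invalid: d/dt[G] - f = exp(1)*(3*exp(-1)*sin(t) - 3*sin(t - 1))*exp(-t), which is not 0.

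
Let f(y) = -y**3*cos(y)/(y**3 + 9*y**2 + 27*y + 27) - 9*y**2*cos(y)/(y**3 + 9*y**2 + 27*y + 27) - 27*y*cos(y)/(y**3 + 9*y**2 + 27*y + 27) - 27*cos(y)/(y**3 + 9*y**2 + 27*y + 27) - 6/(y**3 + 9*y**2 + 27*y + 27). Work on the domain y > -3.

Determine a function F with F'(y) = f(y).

An antiderivative is F(y) = (-(y + 3)**2*sin(y) + 3)/(y + 3)**2.

The integrand splits into summands that can be handled one at a time.
Check: d/dy[(-(y + 3)**2*sin(y) + 3)/(y + 3)**2] = (-y**3*cos(y) - 9*y**2*cos(y) - 27*y*cos(y) - 27*cos(y) - 6)/(y**3 + 9*y**2 + 27*y + 27), which equals f(y).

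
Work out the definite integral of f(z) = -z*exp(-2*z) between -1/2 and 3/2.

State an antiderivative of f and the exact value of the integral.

Antiderivative: F(z) = (2*z + 1)*exp(-2*z)/4; value = exp(-3)

Recognize the product-rule pattern: f = u'v + uv' with u = z/2 + 1/4, v = exp(-2*z), so integration by parts undoes it.
F(z) = (2*z + 1)*exp(-2*z)/4 is an antiderivative of f.
Check: d/dz[(2*z + 1)*exp(-2*z)/4] = -z*exp(-2*z) = f(z).
F(3/2) = exp(-3); F(-1/2) = 0.
Integral = F(3/2) - F(-1/2) = exp(-3).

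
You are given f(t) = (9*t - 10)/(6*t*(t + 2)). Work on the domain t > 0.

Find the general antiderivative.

F(t) = -5*log(t)/6 + 7*log(t + 2)/3 + C

Factor the denominator (6*t*(t + 2)) and decompose: f = 7/(3*(t + 2)) - 5/(6*t); each piece integrates to a log, atan, or power term.
Check: d/dt[-5*log(t)/6 + 7*log(t + 2)/3] = (9*t - 10)/(6*t**2 + 12*t), which equals f(t).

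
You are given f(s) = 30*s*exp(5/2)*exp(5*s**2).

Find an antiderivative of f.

The substitution u = 5*s**2 + 5/2 works: f is exactly (dF/du)*(du/ds) for that inner function.
Check: d/ds[3*exp(5/2)*exp(5*s**2)] = 30*s*exp(5/2)*exp(5*s**2) = f(s).

An antiderivative is F(s) = 3*exp(5/2)*exp(5*s**2).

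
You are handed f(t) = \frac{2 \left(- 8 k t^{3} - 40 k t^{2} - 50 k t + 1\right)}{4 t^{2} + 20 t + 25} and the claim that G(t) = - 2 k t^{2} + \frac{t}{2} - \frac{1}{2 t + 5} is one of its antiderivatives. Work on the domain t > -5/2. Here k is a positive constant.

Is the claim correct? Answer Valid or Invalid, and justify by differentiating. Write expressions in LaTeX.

Invalid: d/dt[G] - f = \frac{1}{2}, which is not 0.

d/dt[G] = \frac{- 32 k t^{3} - 160 k t^{2} - 200 k t + 4 t^{2} + 20 t + 29}{8 t^{2} + 40 t + 50}
d/dt[G] - f(t) = \frac{1}{2} != 0.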